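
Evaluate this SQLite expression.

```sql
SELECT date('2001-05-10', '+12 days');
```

2001-05-22

Advancing 12 more days within May lands on 2001-05-22.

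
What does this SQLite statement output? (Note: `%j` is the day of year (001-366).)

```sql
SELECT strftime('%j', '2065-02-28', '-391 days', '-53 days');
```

First apply '-391 days', '-53 days': 2065-02-28 → 2063-12-12.
Day-of-year for 2063-12-12: days since 2063-01-01 inclusive = 346, zero-padded to 346.

346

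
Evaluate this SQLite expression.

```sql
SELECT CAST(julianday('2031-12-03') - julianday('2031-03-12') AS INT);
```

266

19 days remain in March 2031 after the 12th (31 − 12).
Full months from April 2031 through November 2031 contribute their day counts.
Then 3 days into December 2031.
Total: 19 + 30 + 31 + 30 + 31 + 31 + 30 + 31 + 30 + 3 = 266.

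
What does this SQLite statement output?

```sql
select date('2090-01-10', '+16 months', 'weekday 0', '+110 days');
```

Adding +16 months to 2090-01-10 gives 2091-05-10.
`weekday 0` advances to the next Sunday; 2091-05-10 is a Thursday, so it moves forward to 2091-05-13.
Applying '+110 days' to 2091-05-13: counting 110 days forward gives 2091-08-31.

2091-08-31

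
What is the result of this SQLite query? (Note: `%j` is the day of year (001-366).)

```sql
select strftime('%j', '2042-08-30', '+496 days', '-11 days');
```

First apply '+496 days', '-11 days': 2042-08-30 → 2043-12-28.
Day-of-year for 2043-12-28: days since 2043-01-01 inclusive = 362, zero-padded to 362.

362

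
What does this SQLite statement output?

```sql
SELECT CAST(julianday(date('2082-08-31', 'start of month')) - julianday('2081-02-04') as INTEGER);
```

543

`start of month` rewinds 2082-08-31 to 2082-08-01.
24 days remain in February 2081 after the 4th (28 − 4).
Full months from March 2081 through July 2082 contribute their day counts.
Then 1 day into August 2082.
Total: 24 + 31 + 30 + 31 + 30 + 31 + 31 + 30 + 31 + 30 + 31 + 31 + 28 + 31 + 30 + 31 + 30 + 31 + 1 = 543.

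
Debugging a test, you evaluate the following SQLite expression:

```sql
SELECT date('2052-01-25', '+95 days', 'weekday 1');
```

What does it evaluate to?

2052-04-29

Applying '+95 days' to 2052-01-25: counting 95 days forward gives 2052-04-29.
`weekday 1` advances to the next Monday; 2052-04-29 is already a Monday, so it stays at 2052-04-29.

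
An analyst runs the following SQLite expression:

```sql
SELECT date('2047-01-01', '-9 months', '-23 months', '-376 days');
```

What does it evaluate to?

Adding -9 months to 2047-01-01 gives 2046-04-01.
Adding -23 months to 2046-04-01 gives 2044-05-01.
Applying '-376 days' to 2044-05-01: counting 376 days back gives 2043-04-21.

2043-04-21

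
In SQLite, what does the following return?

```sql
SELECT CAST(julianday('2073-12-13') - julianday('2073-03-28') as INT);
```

260

3 days remain in March 2073 after the 28th (31 − 28).
Full months from April 2073 through November 2073 contribute their day counts.
Then 13 days into December 2073.
Total: 3 + 30 + 31 + 30 + 31 + 31 + 30 + 31 + 30 + 13 = 260.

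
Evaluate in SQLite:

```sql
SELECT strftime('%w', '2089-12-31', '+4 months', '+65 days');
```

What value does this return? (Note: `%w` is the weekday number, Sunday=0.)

First apply '+4 months', '+65 days': 2089-12-31 → 2090-07-05.
2090-07-05 is a Wednesday; with Sunday=0 that is 3.

3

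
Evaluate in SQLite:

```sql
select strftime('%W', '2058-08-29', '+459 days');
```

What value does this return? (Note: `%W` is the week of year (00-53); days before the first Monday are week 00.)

48

First apply '+459 days': 2058-08-29 → 2059-12-01.
2059-12-01 is a Monday. SQLite's %W counts Mondays since the year started; the result is 48.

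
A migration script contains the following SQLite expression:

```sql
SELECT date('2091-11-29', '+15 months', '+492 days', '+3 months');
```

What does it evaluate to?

2094-10-06

Adding +15 months to 2091-11-29 targets 2093-02-29. February 2093 has only 28 days, so SQLite normalizes the 1-day overflow forward to 2093-03-01.
Applying '+492 days' to 2093-03-01: counting 492 days forward gives 2094-07-06.
Adding +3 months to 2094-07-06 gives 2094-10-06.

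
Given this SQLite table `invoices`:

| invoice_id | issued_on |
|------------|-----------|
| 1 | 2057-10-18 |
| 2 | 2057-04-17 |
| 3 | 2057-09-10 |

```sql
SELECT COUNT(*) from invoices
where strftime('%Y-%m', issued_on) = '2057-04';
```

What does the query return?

Rows with year-month 2057-04: 2057-04-17 → 1.

1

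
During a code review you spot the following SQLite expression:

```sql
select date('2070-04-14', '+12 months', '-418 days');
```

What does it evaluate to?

Adding +12 months to 2070-04-14 gives 2071-04-14.
Applying '-418 days' to 2071-04-14: counting 418 days back gives 2070-02-20.

2070-02-20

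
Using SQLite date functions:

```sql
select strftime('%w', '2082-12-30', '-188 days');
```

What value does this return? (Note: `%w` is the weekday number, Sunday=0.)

4

First apply '-188 days': 2082-12-30 → 2082-06-25.
2082-06-25 is a Thursday; with Sunday=0 that is 4.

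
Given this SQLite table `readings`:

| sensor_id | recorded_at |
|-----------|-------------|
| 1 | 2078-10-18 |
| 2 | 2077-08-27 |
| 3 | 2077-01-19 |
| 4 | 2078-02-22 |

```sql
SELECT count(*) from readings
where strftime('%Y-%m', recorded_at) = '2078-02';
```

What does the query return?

1

Rows with year-month 2078-02: 2078-02-22 → 1.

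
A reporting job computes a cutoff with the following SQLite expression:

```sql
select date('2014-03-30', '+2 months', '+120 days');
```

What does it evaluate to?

Adding +2 months to 2014-03-30 gives 2014-05-30.
Applying '+120 days' to 2014-05-30: counting 120 days forward gives 2014-09-27.

2014-09-27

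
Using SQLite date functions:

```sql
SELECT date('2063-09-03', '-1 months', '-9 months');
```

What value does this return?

Adding -1 month to 2063-09-03 gives 2063-08-03.
Adding -9 months to 2063-08-03 gives 2062-11-03.

2062-11-03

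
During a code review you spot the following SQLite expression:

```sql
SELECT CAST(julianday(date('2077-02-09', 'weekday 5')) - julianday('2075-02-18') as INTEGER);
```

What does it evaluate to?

725

`weekday 5` advances to the next Friday; 2077-02-09 is a Tuesday, so it moves forward to 2077-02-12.
10 days remain in February 2075 after the 18th (28 − 18).
Full months from March 2075 through January 2077 contribute their day counts.
Then 12 days into February 2077.
Total: 10 + 31 + 30 + 31 + 30 + 31 + 31 + 30 + 31 + 30 + 31 + 31 + 29 + 31 + 30 + 31 + 30 + 31 + 31 + 30 + 31 + 30 + 31 + 31 + 12 = 725.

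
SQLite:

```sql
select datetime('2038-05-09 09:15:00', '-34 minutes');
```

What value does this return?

2038-05-09 08:41:00

-34 minutes from 2038-05-09 09:15:00 is 2038-05-09 08:41:00.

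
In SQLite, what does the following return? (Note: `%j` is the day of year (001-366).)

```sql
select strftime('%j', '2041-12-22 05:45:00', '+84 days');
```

First apply '+84 days': 2041-12-22 05:45:00 → 2042-03-16 05:45:00.
Day-of-year for 2042-03-16: days since 2042-01-01 inclusive = 75, zero-padded to 075.

075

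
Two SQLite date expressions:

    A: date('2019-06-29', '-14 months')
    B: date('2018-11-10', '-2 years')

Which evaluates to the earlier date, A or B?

B

A = 2018-04-29.
B = 2016-11-10.
B is earlier.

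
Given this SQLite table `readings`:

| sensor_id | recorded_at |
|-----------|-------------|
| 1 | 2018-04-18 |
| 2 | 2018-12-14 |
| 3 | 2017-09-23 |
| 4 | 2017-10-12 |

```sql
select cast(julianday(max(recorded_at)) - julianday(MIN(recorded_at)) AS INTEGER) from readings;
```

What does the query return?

MIN = 2017-09-23, MAX = 2018-12-14.
7 days remain in September 2017 after the 23rd (30 − 23).
Full months from October 2017 through November 2018 contribute their day counts.
Then 14 days into December 2018.
Total: 7 + 31 + 30 + 31 + 31 + 28 + 31 + 30 + 31 + 30 + 31 + 31 + 30 + 31 + 30 + 14 = 447.

447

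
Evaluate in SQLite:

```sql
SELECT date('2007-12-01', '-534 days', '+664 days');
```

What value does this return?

2008-04-09

Applying '-534 days' to 2007-12-01: counting 534 days back gives 2006-06-15.
Applying '+664 days' to 2006-06-15: counting 664 days forward gives 2008-04-09.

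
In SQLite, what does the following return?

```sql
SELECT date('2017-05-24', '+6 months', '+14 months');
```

Adding +6 months to 2017-05-24 gives 2017-11-24.
Adding +14 months to 2017-11-24 gives 2019-01-24.

2019-01-24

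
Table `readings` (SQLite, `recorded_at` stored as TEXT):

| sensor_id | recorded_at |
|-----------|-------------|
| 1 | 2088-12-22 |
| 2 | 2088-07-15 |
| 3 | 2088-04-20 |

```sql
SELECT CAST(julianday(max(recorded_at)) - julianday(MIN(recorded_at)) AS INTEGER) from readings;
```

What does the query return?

246

MIN = 2088-04-20, MAX = 2088-12-22.
10 days remain in April 2088 after the 20th (30 − 20).
Full months from May 2088 through November 2088 contribute their day counts.
Then 22 days into December 2088.
Total: 10 + 31 + 30 + 31 + 31 + 30 + 31 + 30 + 22 = 246.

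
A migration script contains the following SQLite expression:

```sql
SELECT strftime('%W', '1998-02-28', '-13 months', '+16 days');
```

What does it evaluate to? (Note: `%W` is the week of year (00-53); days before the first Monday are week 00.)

06

First apply '-13 months', '+16 days': 1998-02-28 → 1997-02-13.
1997-02-13 is a Thursday. SQLite's %W counts Mondays since the year started; the result is 06.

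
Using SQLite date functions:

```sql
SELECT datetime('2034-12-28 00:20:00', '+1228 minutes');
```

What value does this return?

2034-12-28 20:48:00

1228 minutes = 20h 28m; +1228 minutes from 2034-12-28 00:20:00 is 2034-12-28 20:48:00.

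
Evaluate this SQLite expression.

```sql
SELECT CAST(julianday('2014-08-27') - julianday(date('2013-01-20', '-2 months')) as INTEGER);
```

645

Adding -2 months to 2013-01-20 gives 2012-11-20.
10 days remain in November 2012 after the 20th (30 − 20).
Full months from December 2012 through July 2014 contribute their day counts.
Then 27 days into August 2014.
Total: 10 + 31 + 31 + 28 + 31 + 30 + 31 + 30 + 31 + 31 + 30 + 31 + 30 + 31 + 31 + 28 + 31 + 30 + 31 + 30 + 31 + 27 = 645.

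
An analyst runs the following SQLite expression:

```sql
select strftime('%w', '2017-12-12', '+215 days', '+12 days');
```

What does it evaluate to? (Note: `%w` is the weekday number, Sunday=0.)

5

First apply '+215 days', '+12 days': 2017-12-12 → 2018-07-27.
2018-07-27 is a Friday; with Sunday=0 that is 5.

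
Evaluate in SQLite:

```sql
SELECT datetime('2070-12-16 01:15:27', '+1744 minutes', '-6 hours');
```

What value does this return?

1744 minutes = 29h 4m; +1744 minutes from 2070-12-16 01:15:27 is 2070-12-17 06:19:27 (crosses midnight).
-6 hours from 2070-12-17 06:19:27 is 2070-12-17 00:19:27.

2070-12-17 00:19:27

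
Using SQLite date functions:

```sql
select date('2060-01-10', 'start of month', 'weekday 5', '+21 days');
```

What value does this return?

`start of month` rewinds 2060-01-10 to 2060-01-01.
`weekday 5` advances to the next Friday; 2060-01-01 is a Thursday, so it moves forward to 2060-01-02.
Advancing 21 more days within January lands on 2060-01-23.

2060-01-23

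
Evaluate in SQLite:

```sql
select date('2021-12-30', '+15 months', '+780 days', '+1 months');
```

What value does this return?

Adding +15 months to 2021-12-30 gives 2023-03-30.
Applying '+780 days' to 2023-03-30: counting 780 days forward gives 2025-05-18.
Adding +1 month to 2025-05-18 gives 2025-06-18.

2025-06-18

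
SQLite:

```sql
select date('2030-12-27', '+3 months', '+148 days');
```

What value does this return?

Adding +3 months to 2030-12-27 gives 2031-03-27.
Applying '+148 days' to 2031-03-27: counting 148 days forward gives 2031-08-22.

2031-08-22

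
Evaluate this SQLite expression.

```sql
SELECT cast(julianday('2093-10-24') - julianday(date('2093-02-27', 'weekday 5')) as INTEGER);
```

239

`weekday 5` advances to the next Friday; 2093-02-27 is already a Friday, so it stays at 2093-02-27.
1 day remains in February 2093 after the 27th (28 − 27).
Full months from March 2093 through September 2093 contribute their day counts.
Then 24 days into October 2093.
Total: 1 + 31 + 30 + 31 + 30 + 31 + 31 + 30 + 24 = 239.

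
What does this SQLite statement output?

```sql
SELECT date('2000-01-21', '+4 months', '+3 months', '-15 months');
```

1999-05-21

Adding +4 months to 2000-01-21 gives 2000-05-21.
Adding +3 months to 2000-05-21 gives 2000-08-21.
Adding -15 months to 2000-08-21 gives 1999-05-21.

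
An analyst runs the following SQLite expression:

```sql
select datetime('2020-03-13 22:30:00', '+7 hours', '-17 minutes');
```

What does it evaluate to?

2020-03-14 05:13:00

+7 hours from 2020-03-13 22:30:00 is 2020-03-14 05:30:00 (crosses midnight).
-17 minutes from 2020-03-14 05:30:00 is 2020-03-14 05:13:00.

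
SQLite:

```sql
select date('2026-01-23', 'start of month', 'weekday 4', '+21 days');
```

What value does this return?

2026-01-22

`start of month` rewinds 2026-01-23 to 2026-01-01.
`weekday 4` advances to the next Thursday; 2026-01-01 is already a Thursday, so it stays at 2026-01-01.
Advancing 21 more days within January lands on 2026-01-22.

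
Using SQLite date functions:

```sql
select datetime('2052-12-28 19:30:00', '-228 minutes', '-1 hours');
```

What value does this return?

2052-12-28 14:42:00

228 minutes = 3h 48m; -228 minutes from 2052-12-28 19:30:00 is 2052-12-28 15:42:00.
-1 hours from 2052-12-28 15:42:00 is 2052-12-28 14:42:00.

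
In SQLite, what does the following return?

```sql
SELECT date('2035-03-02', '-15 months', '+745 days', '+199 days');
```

Adding -15 months to 2035-03-02 gives 2033-12-02.
Applying '+745 days' to 2033-12-02: counting 745 days forward gives 2035-12-17.
Applying '+199 days' to 2035-12-17: counting 199 days forward gives 2036-07-03.

2036-07-03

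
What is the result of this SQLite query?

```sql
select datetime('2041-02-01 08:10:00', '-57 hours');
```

-57 hours from 2041-02-01 08:10:00 is 2041-01-29 23:10:00 (crosses midnight).

2041-01-29 23:10:00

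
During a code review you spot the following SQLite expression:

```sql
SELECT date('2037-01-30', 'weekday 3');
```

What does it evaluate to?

2037-02-04

`weekday 3` advances to the next Wednesday; 2037-01-30 is a Friday, so it moves forward to 2037-02-04.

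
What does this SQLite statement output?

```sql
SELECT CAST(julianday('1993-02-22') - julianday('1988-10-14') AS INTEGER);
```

1592

17 days remain in October 1988 after the 14th (31 − 14).
Full months from November 1988 through January 1993 contribute their day counts.
Then 22 days into February 1993.
Total: 17 + 30 + 31 + 31 + 28 + 31 + 30 + 31 + 30 + 31 + 31 + 30 + 31 + 30 + 31 + 31 + 28 + 31 + 30 + 31 + 30 + 31 + 31 + 30 + 31 + 30 + 31 + 31 + 28 + 31 + 30 + 31 + 30 + 31 + 31 + 30 + 31 + 30 + 31 + 31 + 29 + 31 + 30 + 31 + 30 + 31 + 31 + 30 + 31 + 30 + 31 + 31 + 22 = 1592.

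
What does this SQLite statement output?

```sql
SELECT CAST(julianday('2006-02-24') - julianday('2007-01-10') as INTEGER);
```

4 days remain in February 2006 after the 24th (28 − 24).
Full months from March 2006 through December 2006 contribute their day counts.
Then 10 days into January 2007.
Total: 4 + 31 + 30 + 31 + 30 + 31 + 31 + 30 + 31 + 30 + 31 + 10 = 320.
The subtraction is earlier − later, so the result is −320 → -320.

-320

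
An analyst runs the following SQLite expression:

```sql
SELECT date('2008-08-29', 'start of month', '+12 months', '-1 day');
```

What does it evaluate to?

2009-07-31

`start of month` rewinds 2008-08-29 to 2008-08-01.
Adding +12 months to 2008-08-01 gives 2009-08-01.
Going back 1 day from 2009-08-01 reaches 2009-07-31 (last day of July, 31 days).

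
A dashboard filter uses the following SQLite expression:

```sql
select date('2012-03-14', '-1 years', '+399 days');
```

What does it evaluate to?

2012-04-16

Adding -1 year to 2012-03-14 gives 2011-03-14.
Applying '+399 days' to 2011-03-14: counting 399 days forward gives 2012-04-16.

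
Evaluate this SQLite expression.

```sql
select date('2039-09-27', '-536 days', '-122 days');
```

2037-12-08

Applying '-536 days' to 2039-09-27: counting 536 days back gives 2038-04-09.
Applying '-122 days' to 2038-04-09: counting 122 days back gives 2037-12-08.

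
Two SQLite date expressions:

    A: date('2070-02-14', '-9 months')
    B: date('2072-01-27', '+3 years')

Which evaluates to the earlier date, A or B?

A

A = 2069-05-14.
B = 2075-01-27.
A is earlier.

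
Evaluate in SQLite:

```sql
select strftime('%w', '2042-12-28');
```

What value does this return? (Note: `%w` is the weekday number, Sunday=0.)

2042-12-28 is a Sunday; with Sunday=0 that is 0.

0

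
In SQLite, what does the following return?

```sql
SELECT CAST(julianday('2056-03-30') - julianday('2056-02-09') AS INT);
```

50

20 days remain in February 2056 after the 9th (29 − 9).
Then 30 days into March 2056.
Total: 20 + 30 = 50.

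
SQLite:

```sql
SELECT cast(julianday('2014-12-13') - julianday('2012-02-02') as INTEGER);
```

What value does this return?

27 days remain in February 2012 after the 2nd (29 − 2).
Full months from March 2012 through November 2014 contribute their day counts.
Then 13 days into December 2014.
Total: 27 + 31 + 30 + 31 + 30 + 31 + 31 + 30 + 31 + 30 + 31 + 31 + 28 + 31 + 30 + 31 + 30 + 31 + 31 + 30 + 31 + 30 + 31 + 31 + 28 + 31 + 30 + 31 + 30 + 31 + 31 + 30 + 31 + 30 + 13 = 1045.

1045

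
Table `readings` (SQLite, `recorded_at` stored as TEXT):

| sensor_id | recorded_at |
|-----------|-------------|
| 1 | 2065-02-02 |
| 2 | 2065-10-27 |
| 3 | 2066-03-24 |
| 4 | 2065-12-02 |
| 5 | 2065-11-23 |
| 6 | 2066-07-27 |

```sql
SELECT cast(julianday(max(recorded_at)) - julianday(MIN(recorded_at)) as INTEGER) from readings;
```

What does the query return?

540

MIN = 2065-02-02, MAX = 2066-07-27.
26 days remain in February 2065 after the 2nd (28 − 2).
Full months from March 2065 through June 2066 contribute their day counts.
Then 27 days into July 2066.
Total: 26 + 31 + 30 + 31 + 30 + 31 + 31 + 30 + 31 + 30 + 31 + 31 + 28 + 31 + 30 + 31 + 30 + 27 = 540.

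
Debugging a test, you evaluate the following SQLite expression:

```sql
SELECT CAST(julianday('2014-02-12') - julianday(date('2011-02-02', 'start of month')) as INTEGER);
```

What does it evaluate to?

`start of month` rewinds 2011-02-02 to 2011-02-01.
27 days remain in February 2011 after the 1st (28 − 1).
Full months from March 2011 through January 2014 contribute their day counts.
Then 12 days into February 2014.
Total: 27 + 31 + 30 + 31 + 30 + 31 + 31 + 30 + 31 + 30 + 31 + 31 + 29 + 31 + 30 + 31 + 30 + 31 + 31 + 30 + 31 + 30 + 31 + 31 + 28 + 31 + 30 + 31 + 30 + 31 + 31 + 30 + 31 + 30 + 31 + 31 + 12 = 1107.

1107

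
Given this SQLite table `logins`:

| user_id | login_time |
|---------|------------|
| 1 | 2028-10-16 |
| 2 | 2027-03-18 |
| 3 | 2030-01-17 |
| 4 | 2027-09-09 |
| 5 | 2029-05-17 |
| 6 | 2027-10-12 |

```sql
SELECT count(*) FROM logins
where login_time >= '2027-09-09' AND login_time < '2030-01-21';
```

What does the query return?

Rows in [2027-09-09, 2030-01-21): 2028-10-16, 2030-01-17, 2027-09-09, 2029-05-17, 2027-10-12 → 5 rows.

5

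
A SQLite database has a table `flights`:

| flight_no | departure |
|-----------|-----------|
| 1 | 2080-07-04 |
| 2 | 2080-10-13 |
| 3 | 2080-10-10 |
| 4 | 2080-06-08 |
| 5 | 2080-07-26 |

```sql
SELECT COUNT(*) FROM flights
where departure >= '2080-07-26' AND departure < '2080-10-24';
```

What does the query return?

Rows in [2080-07-26, 2080-10-24): 2080-10-13, 2080-10-10, 2080-07-26 → 3 rows.

3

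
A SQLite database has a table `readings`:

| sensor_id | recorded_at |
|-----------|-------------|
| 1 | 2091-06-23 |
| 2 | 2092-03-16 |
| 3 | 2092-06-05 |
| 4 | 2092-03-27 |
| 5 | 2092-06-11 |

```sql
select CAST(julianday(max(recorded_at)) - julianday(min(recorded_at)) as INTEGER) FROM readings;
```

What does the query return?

MIN = 2091-06-23, MAX = 2092-06-11.
7 days remain in June 2091 after the 23rd (30 − 23).
Full months from July 2091 through May 2092 contribute their day counts.
Then 11 days into June 2092.
Total: 7 + 31 + 31 + 30 + 31 + 30 + 31 + 31 + 29 + 31 + 30 + 31 + 11 = 354.

354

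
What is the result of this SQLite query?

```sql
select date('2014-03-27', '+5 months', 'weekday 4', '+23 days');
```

Adding +5 months to 2014-03-27 gives 2014-08-27.
`weekday 4` advances to the next Thursday; 2014-08-27 is a Wednesday, so it moves forward to 2014-08-28.
August 2014 has 31 days; 3 remain after the 28th, so 4 days reach 2014-09-01.
Advancing 19 more days within September lands on 2014-09-20.

2014-09-20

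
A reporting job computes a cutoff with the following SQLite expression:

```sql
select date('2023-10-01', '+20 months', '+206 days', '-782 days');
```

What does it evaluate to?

2023-11-03

Adding +20 months to 2023-10-01 gives 2025-06-01.
Applying '+206 days' to 2025-06-01: counting 206 days forward gives 2025-12-24.
Applying '-782 days' to 2025-12-24: counting 782 days back gives 2023-11-03.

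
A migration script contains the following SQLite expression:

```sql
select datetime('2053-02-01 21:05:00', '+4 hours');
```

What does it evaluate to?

+4 hours from 2053-02-01 21:05:00 is 2053-02-02 01:05:00 (crosses midnight).

2053-02-02 01:05:00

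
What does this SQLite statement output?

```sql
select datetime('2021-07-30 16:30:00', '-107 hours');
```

-107 hours from 2021-07-30 16:30:00 is 2021-07-26 05:30:00 (crosses midnight).

2021-07-26 05:30:00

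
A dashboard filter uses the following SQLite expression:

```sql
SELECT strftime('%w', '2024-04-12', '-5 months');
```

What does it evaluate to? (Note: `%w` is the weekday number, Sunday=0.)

First apply '-5 months': 2024-04-12 → 2023-11-12.
2023-11-12 is a Sunday; with Sunday=0 that is 0.

0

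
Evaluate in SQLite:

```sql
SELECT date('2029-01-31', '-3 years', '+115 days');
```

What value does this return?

Adding -3 years to 2029-01-31 gives 2026-01-31.
Applying '+115 days' to 2026-01-31: counting 115 days forward gives 2026-05-26.

2026-05-26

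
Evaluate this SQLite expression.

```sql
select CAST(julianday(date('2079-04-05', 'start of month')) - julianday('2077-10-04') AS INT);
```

544

`start of month` rewinds 2079-04-05 to 2079-04-01.
27 days remain in October 2077 after the 4th (31 − 4).
Full months from November 2077 through March 2079 contribute their day counts.
Then 1 day into April 2079.
Total: 27 + 30 + 31 + 31 + 28 + 31 + 30 + 31 + 30 + 31 + 31 + 30 + 31 + 30 + 31 + 31 + 28 + 31 + 1 = 544.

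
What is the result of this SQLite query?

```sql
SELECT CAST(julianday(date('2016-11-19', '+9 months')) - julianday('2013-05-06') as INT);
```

1566

Adding +9 months to 2016-11-19 gives 2017-08-19.
25 days remain in May 2013 after the 6th (31 − 6).
Full months from June 2013 through July 2017 contribute their day counts.
Then 19 days into August 2017.
Total: 25 + 30 + 31 + 31 + 30 + 31 + 30 + 31 + 31 + 28 + 31 + 30 + 31 + 30 + 31 + 31 + 30 + 31 + 30 + 31 + 31 + 28 + 31 + 30 + 31 + 30 + 31 + 31 + 30 + 31 + 30 + 31 + 31 + 29 + 31 + 30 + 31 + 30 + 31 + 31 + 30 + 31 + 30 + 31 + 31 + 28 + 31 + 30 + 31 + 30 + 31 + 19 = 1566.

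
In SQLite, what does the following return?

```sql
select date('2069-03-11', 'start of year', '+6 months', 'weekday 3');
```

`start of year` rewinds 2069-03-11 to 2069-01-01.
Adding +6 months to 2069-01-01 gives 2069-07-01.
`weekday 3` advances to the next Wednesday; 2069-07-01 is a Monday, so it moves forward to 2069-07-03.

2069-07-03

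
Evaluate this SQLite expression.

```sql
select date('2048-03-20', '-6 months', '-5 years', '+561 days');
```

2044-04-03

Adding -6 months to 2048-03-20 gives 2047-09-20.
Adding -5 years to 2047-09-20 gives 2042-09-20.
Applying '+561 days' to 2042-09-20: counting 561 days forward gives 2044-04-03.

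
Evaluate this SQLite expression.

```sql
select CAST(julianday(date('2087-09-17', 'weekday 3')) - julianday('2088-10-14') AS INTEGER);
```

-393

`weekday 3` advances to the next Wednesday; 2087-09-17 is already a Wednesday, so it stays at 2087-09-17.
13 days remain in September 2087 after the 17th (30 − 17).
Full months from October 2087 through September 2088 contribute their day counts.
Then 14 days into October 2088.
Total: 13 + 31 + 30 + 31 + 31 + 29 + 31 + 30 + 31 + 30 + 31 + 31 + 30 + 14 = 393.
The subtraction is earlier − later, so the result is −393 → -393.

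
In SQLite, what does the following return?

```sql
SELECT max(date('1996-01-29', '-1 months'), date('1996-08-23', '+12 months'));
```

date('1996-01-29', '-1 months') → 1995-12-29.
date('1996-08-23', '+12 months') → 1997-08-23.
Later of the two is 1997-08-23.

1997-08-23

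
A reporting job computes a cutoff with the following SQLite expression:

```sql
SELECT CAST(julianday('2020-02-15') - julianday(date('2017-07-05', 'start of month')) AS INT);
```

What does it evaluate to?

959

`start of month` rewinds 2017-07-05 to 2017-07-01.
30 days remain in July 2017 after the 1st (31 − 1).
Full months from August 2017 through January 2020 contribute their day counts.
Then 15 days into February 2020.
Total: 30 + 31 + 30 + 31 + 30 + 31 + 31 + 28 + 31 + 30 + 31 + 30 + 31 + 31 + 30 + 31 + 30 + 31 + 31 + 28 + 31 + 30 + 31 + 30 + 31 + 31 + 30 + 31 + 30 + 31 + 31 + 15 = 959.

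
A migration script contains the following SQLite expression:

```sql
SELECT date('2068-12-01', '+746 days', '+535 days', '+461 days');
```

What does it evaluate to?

Applying '+746 days' to 2068-12-01: counting 746 days forward gives 2070-12-17.
Applying '+535 days' to 2070-12-17: counting 535 days forward gives 2072-06-04.
Applying '+461 days' to 2072-06-04: counting 461 days forward gives 2073-09-08.

2073-09-08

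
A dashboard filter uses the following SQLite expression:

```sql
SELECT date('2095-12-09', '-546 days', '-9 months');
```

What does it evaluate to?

2093-09-11

Applying '-546 days' to 2095-12-09: counting 546 days back gives 2094-06-11.
Adding -9 months to 2094-06-11 gives 2093-09-11.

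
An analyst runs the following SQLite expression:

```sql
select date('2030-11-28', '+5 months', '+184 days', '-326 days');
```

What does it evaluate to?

Adding +5 months to 2030-11-28 gives 2031-04-28.
Applying '+184 days' to 2031-04-28: counting 184 days forward gives 2031-10-29.
Applying '-326 days' to 2031-10-29: counting 326 days back gives 2030-12-07.

2030-12-07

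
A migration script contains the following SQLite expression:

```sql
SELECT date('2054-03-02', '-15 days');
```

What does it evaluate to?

Going back 2 days from 2054-03-02 reaches 2054-02-28 (last day of February, 28 days).
Going back 13 days within February lands on 2054-02-15.

2054-02-15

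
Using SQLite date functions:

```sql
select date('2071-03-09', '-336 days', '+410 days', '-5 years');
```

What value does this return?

2066-05-22

Applying '-336 days' to 2071-03-09: counting 336 days back gives 2070-04-07.
Applying '+410 days' to 2070-04-07: counting 410 days forward gives 2071-05-22.
Adding -5 years to 2071-05-22 gives 2066-05-22.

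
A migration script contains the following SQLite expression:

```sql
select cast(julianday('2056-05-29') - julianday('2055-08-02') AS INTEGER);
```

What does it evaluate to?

301

29 days remain in August 2055 after the 2nd (31 − 2).
Full months from September 2055 through April 2056 contribute their day counts.
Then 29 days into May 2056.
Total: 29 + 30 + 31 + 30 + 31 + 31 + 29 + 31 + 30 + 29 = 301.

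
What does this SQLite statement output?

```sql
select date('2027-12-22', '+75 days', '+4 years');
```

2032-03-06

Applying '+75 days' to 2027-12-22: counting 75 days forward gives 2028-03-06.
Adding +4 years to 2028-03-06 gives 2032-03-06.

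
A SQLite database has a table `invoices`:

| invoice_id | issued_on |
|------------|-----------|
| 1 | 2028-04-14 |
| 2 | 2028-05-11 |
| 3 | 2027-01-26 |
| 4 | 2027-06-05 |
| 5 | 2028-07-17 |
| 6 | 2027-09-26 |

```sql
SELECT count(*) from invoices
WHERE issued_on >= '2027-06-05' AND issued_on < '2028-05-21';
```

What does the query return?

4

Rows in [2027-06-05, 2028-05-21): 2028-04-14, 2028-05-11, 2027-06-05, 2027-09-26 → 4 rows.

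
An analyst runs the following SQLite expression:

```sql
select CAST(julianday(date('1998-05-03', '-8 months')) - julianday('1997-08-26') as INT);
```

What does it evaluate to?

8

Adding -8 months to 1998-05-03 gives 1997-09-03.
5 days remain in August 1997 after the 26th (31 − 26).
Then 3 days into September 1997.
Total: 5 + 3 = 8.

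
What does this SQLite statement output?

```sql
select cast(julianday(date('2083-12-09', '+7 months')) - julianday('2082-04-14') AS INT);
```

Adding +7 months to 2083-12-09 gives 2084-07-09.
16 days remain in April 2082 after the 14th (30 − 14).
Full months from May 2082 through June 2084 contribute their day counts.
Then 9 days into July 2084.
Total: 16 + 31 + 30 + 31 + 31 + 30 + 31 + 30 + 31 + 31 + 28 + 31 + 30 + 31 + 30 + 31 + 31 + 30 + 31 + 30 + 31 + 31 + 29 + 31 + 30 + 31 + 30 + 9 = 817.

817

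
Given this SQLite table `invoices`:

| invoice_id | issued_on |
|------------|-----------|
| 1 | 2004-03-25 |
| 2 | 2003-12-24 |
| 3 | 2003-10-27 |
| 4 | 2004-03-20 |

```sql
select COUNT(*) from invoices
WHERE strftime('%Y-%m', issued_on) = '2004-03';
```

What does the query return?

Rows with year-month 2004-03: 2004-03-25, 2004-03-20 → 2.

2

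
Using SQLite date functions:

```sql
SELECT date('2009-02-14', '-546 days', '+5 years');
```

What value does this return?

2012-08-18

Applying '-546 days' to 2009-02-14: counting 546 days back gives 2007-08-18.
Adding +5 years to 2007-08-18 gives 2012-08-18.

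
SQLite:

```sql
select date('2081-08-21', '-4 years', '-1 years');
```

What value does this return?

Adding -4 years to 2081-08-21 gives 2077-08-21.
Adding -1 year to 2077-08-21 gives 2076-08-21.

2076-08-21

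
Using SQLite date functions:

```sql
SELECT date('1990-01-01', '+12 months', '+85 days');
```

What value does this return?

1991-03-27

Adding +12 months to 1990-01-01 gives 1991-01-01.
Applying '+85 days' to 1991-01-01: counting 85 days forward gives 1991-03-27.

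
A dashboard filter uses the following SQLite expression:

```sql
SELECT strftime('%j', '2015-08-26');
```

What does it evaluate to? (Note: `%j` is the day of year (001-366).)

238

Day-of-year for 2015-08-26: days since 2015-01-01 inclusive = 238, zero-padded to 238.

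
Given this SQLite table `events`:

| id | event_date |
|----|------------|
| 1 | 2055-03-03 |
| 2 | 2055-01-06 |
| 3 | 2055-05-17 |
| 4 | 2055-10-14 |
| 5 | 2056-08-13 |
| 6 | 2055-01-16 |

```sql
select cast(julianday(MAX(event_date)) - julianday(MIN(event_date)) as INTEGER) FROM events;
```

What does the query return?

MIN = 2055-01-06, MAX = 2056-08-13.
25 days remain in January 2055 after the 6th (31 − 6).
Full months from February 2055 through July 2056 contribute their day counts.
Then 13 days into August 2056.
Total: 25 + 28 + 31 + 30 + 31 + 30 + 31 + 31 + 30 + 31 + 30 + 31 + 31 + 29 + 31 + 30 + 31 + 30 + 31 + 13 = 585.

585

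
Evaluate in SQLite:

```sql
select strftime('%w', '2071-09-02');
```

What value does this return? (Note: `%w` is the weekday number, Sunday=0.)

2071-09-02 is a Wednesday; with Sunday=0 that is 3.

3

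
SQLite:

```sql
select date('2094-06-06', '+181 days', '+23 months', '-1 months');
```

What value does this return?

Applying '+181 days' to 2094-06-06: counting 181 days forward gives 2094-12-04.
Adding +23 months to 2094-12-04 gives 2096-11-04.
Adding -1 month to 2096-11-04 gives 2096-10-04.

2096-10-04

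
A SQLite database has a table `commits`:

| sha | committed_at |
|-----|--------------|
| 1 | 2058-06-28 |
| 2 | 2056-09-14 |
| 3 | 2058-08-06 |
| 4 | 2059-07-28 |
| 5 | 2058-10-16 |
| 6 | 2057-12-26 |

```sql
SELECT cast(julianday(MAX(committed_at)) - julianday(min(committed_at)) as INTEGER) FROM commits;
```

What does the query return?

1047

MIN = 2056-09-14, MAX = 2059-07-28.
16 days remain in September 2056 after the 14th (30 − 14).
Full months from October 2056 through June 2059 contribute their day counts.
Then 28 days into July 2059.
Total: 16 + 31 + 30 + 31 + 31 + 28 + 31 + 30 + 31 + 30 + 31 + 31 + 30 + 31 + 30 + 31 + 31 + 28 + 31 + 30 + 31 + 30 + 31 + 31 + 30 + 31 + 30 + 31 + 31 + 28 + 31 + 30 + 31 + 30 + 28 = 1047.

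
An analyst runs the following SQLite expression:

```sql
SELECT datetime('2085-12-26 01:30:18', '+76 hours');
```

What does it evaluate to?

2085-12-29 05:30:18

+76 hours from 2085-12-26 01:30:18 is 2085-12-29 05:30:18 (crosses midnight).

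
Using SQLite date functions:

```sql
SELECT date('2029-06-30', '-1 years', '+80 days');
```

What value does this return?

2028-09-18

Adding -1 year to 2029-06-30 gives 2028-06-30.
Applying '+80 days' to 2028-06-30: counting 80 days forward gives 2028-09-18.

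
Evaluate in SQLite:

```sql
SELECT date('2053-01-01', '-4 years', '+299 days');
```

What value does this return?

Adding -4 years to 2053-01-01 gives 2049-01-01.
Applying '+299 days' to 2049-01-01: counting 299 days forward gives 2049-10-27.

2049-10-27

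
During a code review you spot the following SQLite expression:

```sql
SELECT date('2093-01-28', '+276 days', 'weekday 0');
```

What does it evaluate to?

2093-11-01

Applying '+276 days' to 2093-01-28: counting 276 days forward gives 2093-10-31.
`weekday 0` advances to the next Sunday; 2093-10-31 is a Saturday, so it moves forward to 2093-11-01.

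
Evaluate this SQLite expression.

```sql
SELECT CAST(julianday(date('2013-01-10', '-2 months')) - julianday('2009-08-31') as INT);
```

1167

Adding -2 months to 2013-01-10 gives 2012-11-10.
0 days remain in August 2009 after the 31st (31 − 31).
Full months from September 2009 through October 2012 contribute their day counts.
Then 10 days into November 2012.
Total: 0 + 30 + 31 + 30 + 31 + 31 + 28 + 31 + 30 + 31 + 30 + 31 + 31 + 30 + 31 + 30 + 31 + 31 + 28 + 31 + 30 + 31 + 30 + 31 + 31 + 30 + 31 + 30 + 31 + 31 + 29 + 31 + 30 + 31 + 30 + 31 + 31 + 30 + 31 + 10 = 1167.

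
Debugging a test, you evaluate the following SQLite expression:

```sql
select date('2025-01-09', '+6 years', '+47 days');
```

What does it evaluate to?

2031-02-25

Adding +6 years to 2025-01-09 gives 2031-01-09.
Applying '+47 days' to 2031-01-09: counting 47 days forward gives 2031-02-25.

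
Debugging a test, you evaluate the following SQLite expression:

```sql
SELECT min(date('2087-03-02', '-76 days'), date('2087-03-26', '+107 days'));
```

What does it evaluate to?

2086-12-16

date('2087-03-02', '-76 days') → 2086-12-16.
date('2087-03-26', '+107 days') → 2087-07-11.
Earlier of the two is 2086-12-16.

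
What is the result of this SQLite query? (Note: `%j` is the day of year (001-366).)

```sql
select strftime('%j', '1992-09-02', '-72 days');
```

174

First apply '-72 days': 1992-09-02 → 1992-06-22.
Day-of-year for 1992-06-22: days since 1992-01-01 inclusive = 174, zero-padded to 174.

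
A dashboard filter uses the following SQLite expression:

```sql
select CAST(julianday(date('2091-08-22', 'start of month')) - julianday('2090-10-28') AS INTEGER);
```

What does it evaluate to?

277

`start of month` rewinds 2091-08-22 to 2091-08-01.
3 days remain in October 2090 after the 28th (31 − 28).
Full months from November 2090 through July 2091 contribute their day counts.
Then 1 day into August 2091.
Total: 3 + 30 + 31 + 31 + 28 + 31 + 30 + 31 + 30 + 31 + 1 = 277.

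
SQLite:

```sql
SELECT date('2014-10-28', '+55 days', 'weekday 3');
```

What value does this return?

2014-12-24

Applying '+55 days' to 2014-10-28: counting 55 days forward gives 2014-12-22.
`weekday 3` advances to the next Wednesday; 2014-12-22 is a Monday, so it moves forward to 2014-12-24.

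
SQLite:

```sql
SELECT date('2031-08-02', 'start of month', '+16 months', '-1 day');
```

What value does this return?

2032-11-30

`start of month` rewinds 2031-08-02 to 2031-08-01.
Adding +16 months to 2031-08-01 gives 2032-12-01.
Going back 1 day from 2032-12-01 reaches 2032-11-30 (last day of November, 30 days).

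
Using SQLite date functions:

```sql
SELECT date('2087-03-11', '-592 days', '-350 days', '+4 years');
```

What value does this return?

2088-08-11

Applying '-592 days' to 2087-03-11: counting 592 days back gives 2085-07-27.
Applying '-350 days' to 2085-07-27: counting 350 days back gives 2084-08-11.
Adding +4 years to 2084-08-11 gives 2088-08-11.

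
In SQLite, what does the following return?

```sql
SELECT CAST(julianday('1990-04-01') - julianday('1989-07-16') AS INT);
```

259

15 days remain in July 1989 after the 16th (31 − 16).
Full months from August 1989 through March 1990 contribute their day counts.
Then 1 day into April 1990.
Total: 15 + 31 + 30 + 31 + 30 + 31 + 31 + 28 + 31 + 1 = 259.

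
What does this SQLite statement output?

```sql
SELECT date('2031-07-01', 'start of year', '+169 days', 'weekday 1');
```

`start of year` rewinds 2031-07-01 to 2031-01-01.
Applying '+169 days' to 2031-01-01: counting 169 days forward gives 2031-06-19.
`weekday 1` advances to the next Monday; 2031-06-19 is a Thursday, so it moves forward to 2031-06-23.

2031-06-23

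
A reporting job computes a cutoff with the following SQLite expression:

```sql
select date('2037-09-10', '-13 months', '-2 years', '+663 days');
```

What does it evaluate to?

2036-06-03

Adding -13 months to 2037-09-10 gives 2036-08-10.
Adding -2 years to 2036-08-10 gives 2034-08-10.
Applying '+663 days' to 2034-08-10: counting 663 days forward gives 2036-06-03.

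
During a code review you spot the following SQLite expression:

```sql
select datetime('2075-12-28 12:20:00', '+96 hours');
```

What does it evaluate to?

2076-01-01 12:20:00

+96 hours from 2075-12-28 12:20:00 is 2076-01-01 12:20:00 (crosses midnight).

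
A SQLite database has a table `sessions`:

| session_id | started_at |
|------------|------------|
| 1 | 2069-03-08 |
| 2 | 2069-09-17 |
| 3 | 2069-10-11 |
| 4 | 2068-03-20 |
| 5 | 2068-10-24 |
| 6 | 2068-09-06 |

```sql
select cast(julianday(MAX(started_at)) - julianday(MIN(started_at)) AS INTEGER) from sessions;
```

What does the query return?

570

MIN = 2068-03-20, MAX = 2069-10-11.
11 days remain in March 2068 after the 20th (31 − 20).
Full months from April 2068 through September 2069 contribute their day counts.
Then 11 days into October 2069.
Total: 11 + 30 + 31 + 30 + 31 + 31 + 30 + 31 + 30 + 31 + 31 + 28 + 31 + 30 + 31 + 30 + 31 + 31 + 30 + 11 = 570.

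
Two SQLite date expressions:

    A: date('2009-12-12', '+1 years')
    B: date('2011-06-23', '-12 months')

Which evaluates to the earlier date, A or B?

B

A = 2010-12-12.
B = 2010-06-23.
B is earlier.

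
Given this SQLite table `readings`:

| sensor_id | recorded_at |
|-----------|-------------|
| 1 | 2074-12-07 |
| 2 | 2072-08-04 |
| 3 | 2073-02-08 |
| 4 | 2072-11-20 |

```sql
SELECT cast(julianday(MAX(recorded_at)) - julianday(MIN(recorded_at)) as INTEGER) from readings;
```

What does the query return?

855

MIN = 2072-08-04, MAX = 2074-12-07.
27 days remain in August 2072 after the 4th (31 − 4).
Full months from September 2072 through November 2074 contribute their day counts.
Then 7 days into December 2074.
Total: 27 + 30 + 31 + 30 + 31 + 31 + 28 + 31 + 30 + 31 + 30 + 31 + 31 + 30 + 31 + 30 + 31 + 31 + 28 + 31 + 30 + 31 + 30 + 31 + 31 + 30 + 31 + 30 + 7 = 855.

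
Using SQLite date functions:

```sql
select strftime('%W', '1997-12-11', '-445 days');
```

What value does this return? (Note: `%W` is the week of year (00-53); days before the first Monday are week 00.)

First apply '-445 days': 1997-12-11 → 1996-09-22.
1996-09-22 is a Sunday. SQLite's %W counts Mondays since the year started; the result is 38.

38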